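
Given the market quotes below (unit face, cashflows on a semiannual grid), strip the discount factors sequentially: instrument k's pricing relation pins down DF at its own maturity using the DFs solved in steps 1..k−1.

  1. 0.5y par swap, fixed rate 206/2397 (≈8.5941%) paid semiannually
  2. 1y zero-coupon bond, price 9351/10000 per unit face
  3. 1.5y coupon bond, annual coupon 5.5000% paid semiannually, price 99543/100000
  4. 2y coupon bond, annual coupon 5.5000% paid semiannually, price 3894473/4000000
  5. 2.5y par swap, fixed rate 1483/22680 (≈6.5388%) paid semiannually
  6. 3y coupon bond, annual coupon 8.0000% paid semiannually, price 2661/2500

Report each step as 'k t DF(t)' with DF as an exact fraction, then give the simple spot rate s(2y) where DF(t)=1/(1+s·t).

step 1 [0.5y] swap r/2=103/2397: DF=(1 − 103/2397·(0))/(1+103/2397) = 2397/2500 ≈ 0.958800
step 2 [1y] zero: DF = P = 9351/10000 ≈ 0.935100
step 3 [1.5y] bond c/2=11/400: DF=(99543/100000 − 11/400·(0.958800+0.935100))/(1+11/400) = 9181/10000 ≈ 0.918100
step 4 [2y] bond c/2=11/400: DF=(3894473/4000000 − 11/400·(0.958800+0.935100+0.918100))/(1+11/400) = 8723/10000 ≈ 0.872300
step 5 [2.5y] swap r/2=1483/45360: DF=(1 − 1483/45360·(0.958800+0.935100+0.918100+0.872300))/(1+1483/45360) = 8517/10000 ≈ 0.851700
step 6 [3y] bond c/2=1/25: DF=(2661/2500 − 1/25·(0.958800+0.935100+0.918100+0.872300+0.851700))/(1+1/25) = 849/1000 ≈ 0.849000

1 1/2 2397/2500
2 1 9351/10000
3 3/2 9181/10000
4 2 8723/10000
5 5/2 8517/10000
6 3 849/1000
s(2y) = (1/(8723/10000) − 1)/(2) = 1277/17446 ≈ 7.3197%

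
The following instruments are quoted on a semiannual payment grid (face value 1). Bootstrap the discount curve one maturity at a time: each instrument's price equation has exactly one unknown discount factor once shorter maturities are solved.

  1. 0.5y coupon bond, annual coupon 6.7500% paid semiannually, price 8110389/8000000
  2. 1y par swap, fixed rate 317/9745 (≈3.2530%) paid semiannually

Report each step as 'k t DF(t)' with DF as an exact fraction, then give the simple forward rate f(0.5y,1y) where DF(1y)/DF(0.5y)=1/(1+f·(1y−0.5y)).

step 1 [0.5y] bond c/2=27/800: DF=(8110389/8000000 − 27/800·(0))/(1+27/800) = 9807/10000 ≈ 0.980700
step 2 [1y] swap r/2=317/19490: DF=(1 − 317/19490·(0.980700))/(1+317/19490) = 9683/10000 ≈ 0.968300

1 1/2 9807/10000
2 1 9683/10000
f(0.5y,1y) = ((9807/10000)/(9683/10000) − 1)/(1/2) = 248/9683 ≈ 2.5612%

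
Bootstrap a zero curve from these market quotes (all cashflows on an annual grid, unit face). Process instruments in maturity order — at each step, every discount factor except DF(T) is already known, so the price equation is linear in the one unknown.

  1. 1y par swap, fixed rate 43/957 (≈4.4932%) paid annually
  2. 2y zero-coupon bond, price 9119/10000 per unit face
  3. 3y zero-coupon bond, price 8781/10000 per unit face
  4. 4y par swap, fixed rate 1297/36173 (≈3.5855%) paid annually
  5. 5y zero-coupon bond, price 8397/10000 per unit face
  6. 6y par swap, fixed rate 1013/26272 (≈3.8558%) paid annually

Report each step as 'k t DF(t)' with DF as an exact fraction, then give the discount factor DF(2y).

step 1 [1y] swap r/1=43/957: DF=(1 − 43/957·(0))/(1+43/957) = 957/1000 ≈ 0.957000
step 2 [2y] zero: DF = P = 9119/10000 ≈ 0.911900
step 3 [3y] zero: DF = P = 8781/10000 ≈ 0.878100
step 4 [4y] swap r/1=1297/36173: DF=(1 − 1297/36173·(0.957000+0.911900+0.878100))/(1+1297/36173) = 8703/10000 ≈ 0.870300
step 5 [5y] zero: DF = P = 8397/10000 ≈ 0.839700
step 6 [6y] swap r/1=1013/26272: DF=(1 − 1013/26272·(0.957000+0.911900+0.878100+0.870300+0.839700))/(1+1013/26272) = 3987/5000 ≈ 0.797400

1 1 957/1000
2 2 9119/10000
3 3 8781/10000
4 4 8703/10000
5 5 8397/10000
6 6 3987/5000
DF(2y) = 9119/10000 ≈ 0.911900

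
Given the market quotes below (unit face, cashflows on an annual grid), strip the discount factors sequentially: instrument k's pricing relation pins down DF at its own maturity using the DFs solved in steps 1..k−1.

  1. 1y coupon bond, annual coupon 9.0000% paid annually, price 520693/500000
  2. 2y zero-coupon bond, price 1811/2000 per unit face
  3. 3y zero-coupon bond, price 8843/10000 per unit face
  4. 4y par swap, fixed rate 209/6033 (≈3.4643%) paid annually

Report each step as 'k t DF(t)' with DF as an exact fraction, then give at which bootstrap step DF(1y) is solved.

step 1 [1y] bond c/1=9/100: DF=(520693/500000 − 9/100·(0))/(1+9/100) = 4777/5000 ≈ 0.955400
step 2 [2y] zero: DF = P = 1811/2000 ≈ 0.905500
step 3 [3y] zero: DF = P = 8843/10000 ≈ 0.884300
step 4 [4y] swap r/1=209/6033: DF=(1 − 209/6033·(0.955400+0.905500+0.884300))/(1+209/6033) = 4373/5000 ≈ 0.874600

1 1 4777/5000
2 2 1811/2000
3 3 8843/10000
4 4 4373/5000
DF(1y) is solved at step 1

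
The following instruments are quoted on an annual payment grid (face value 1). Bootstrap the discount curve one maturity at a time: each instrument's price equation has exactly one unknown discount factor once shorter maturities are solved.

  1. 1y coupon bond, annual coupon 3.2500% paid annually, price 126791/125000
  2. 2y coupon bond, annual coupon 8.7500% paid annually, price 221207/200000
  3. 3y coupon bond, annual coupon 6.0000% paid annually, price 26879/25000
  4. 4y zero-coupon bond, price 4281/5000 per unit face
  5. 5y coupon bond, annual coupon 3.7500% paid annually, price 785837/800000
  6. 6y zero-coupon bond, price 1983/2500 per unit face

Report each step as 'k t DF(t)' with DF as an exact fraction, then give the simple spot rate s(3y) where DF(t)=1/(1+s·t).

step 1 [1y] bond c/1=13/400: DF=(126791/125000 − 13/400·(0))/(1+13/400) = 614/625 ≈ 0.982400
step 2 [2y] bond c/1=7/80: DF=(221207/200000 − 7/80·(0.982400))/(1+7/80) = 469/500 ≈ 0.938000
step 3 [3y] bond c/1=3/50: DF=(26879/25000 − 3/50·(0.982400+0.938000))/(1+3/50) = 566/625 ≈ 0.905600
step 4 [4y] zero: DF = P = 4281/5000 ≈ 0.856200
step 5 [5y] bond c/1=3/80: DF=(785837/800000 − 3/80·(0.982400+0.938000+0.905600+0.856200))/(1+3/80) = 8137/10000 ≈ 0.813700
step 6 [6y] zero: DF = P = 1983/2500 ≈ 0.793200

1 1 614/625
2 2 469/500
3 3 566/625
4 4 4281/5000
5 5 8137/10000
6 6 1983/2500
s(3y) = (1/(566/625) − 1)/(3) = 59/1698 ≈ 3.4747%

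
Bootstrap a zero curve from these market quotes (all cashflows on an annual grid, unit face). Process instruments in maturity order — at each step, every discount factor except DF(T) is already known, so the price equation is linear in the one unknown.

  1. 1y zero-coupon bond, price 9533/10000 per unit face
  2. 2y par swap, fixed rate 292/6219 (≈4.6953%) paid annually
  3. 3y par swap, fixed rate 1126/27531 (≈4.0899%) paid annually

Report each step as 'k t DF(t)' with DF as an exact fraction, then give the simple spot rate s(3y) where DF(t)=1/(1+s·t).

step 1 [1y] zero: DF = P = 9533/10000 ≈ 0.953300
step 2 [2y] swap r/1=292/6219: DF=(1 − 292/6219·(0.953300))/(1+292/6219) = 2281/2500 ≈ 0.912400
step 3 [3y] swap r/1=1126/27531: DF=(1 − 1126/27531·(0.953300+0.912400))/(1+1126/27531) = 4437/5000 ≈ 0.887400

1 1 9533/10000
2 2 2281/2500
3 3 4437/5000
s(3y) = (1/(4437/5000) − 1)/(3) = 563/13311 ≈ 4.2296%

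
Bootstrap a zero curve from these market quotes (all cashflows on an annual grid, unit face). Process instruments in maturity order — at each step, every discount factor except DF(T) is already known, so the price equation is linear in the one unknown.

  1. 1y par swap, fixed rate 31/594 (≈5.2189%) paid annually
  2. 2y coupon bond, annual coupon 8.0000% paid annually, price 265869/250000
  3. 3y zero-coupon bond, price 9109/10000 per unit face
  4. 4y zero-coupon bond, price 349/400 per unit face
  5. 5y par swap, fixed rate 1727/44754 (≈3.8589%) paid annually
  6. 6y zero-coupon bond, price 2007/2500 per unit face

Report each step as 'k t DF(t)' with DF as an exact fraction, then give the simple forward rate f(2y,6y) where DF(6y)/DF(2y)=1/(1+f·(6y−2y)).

step 1 [1y] swap r/1=31/594: DF=(1 − 31/594·(0))/(1+31/594) = 594/625 ≈ 0.950400
step 2 [2y] bond c/1=2/25: DF=(265869/250000 − 2/25·(0.950400))/(1+2/25) = 9143/10000 ≈ 0.914300
step 3 [3y] zero: DF = P = 9109/10000 ≈ 0.910900
step 4 [4y] zero: DF = P = 349/400 ≈ 0.872500
step 5 [5y] swap r/1=1727/44754: DF=(1 − 1727/44754·(0.950400+0.914300+0.910900+0.872500))/(1+1727/44754) = 8273/10000 ≈ 0.827300
step 6 [6y] zero: DF = P = 2007/2500 ≈ 0.802800

1 1 594/625
2 2 9143/10000
3 3 9109/10000
4 4 349/400
5 5 8273/10000
6 6 2007/2500
f(2y,6y) = ((9143/10000)/(2007/2500) − 1)/(4) = 5/144 ≈ 3.4722%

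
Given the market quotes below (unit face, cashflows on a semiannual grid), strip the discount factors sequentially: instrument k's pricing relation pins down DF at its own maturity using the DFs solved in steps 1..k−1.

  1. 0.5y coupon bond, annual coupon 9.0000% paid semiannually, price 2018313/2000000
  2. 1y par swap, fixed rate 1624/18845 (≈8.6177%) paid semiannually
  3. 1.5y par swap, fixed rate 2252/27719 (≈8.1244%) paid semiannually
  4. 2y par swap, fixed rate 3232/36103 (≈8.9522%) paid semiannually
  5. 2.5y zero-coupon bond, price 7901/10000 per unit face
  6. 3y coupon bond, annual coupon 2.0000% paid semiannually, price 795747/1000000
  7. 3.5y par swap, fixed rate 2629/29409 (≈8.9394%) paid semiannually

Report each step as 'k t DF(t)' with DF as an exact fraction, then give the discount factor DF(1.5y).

step 1 [0.5y] bond c/2=9/200: DF=(2018313/2000000 − 9/200·(0))/(1+9/200) = 9657/10000 ≈ 0.965700
step 2 [1y] swap r/2=812/18845: DF=(1 − 812/18845·(0.965700))/(1+812/18845) = 2297/2500 ≈ 0.918800
step 3 [1.5y] swap r/2=1126/27719: DF=(1 − 1126/27719·(0.965700+0.918800))/(1+1126/27719) = 4437/5000 ≈ 0.887400
step 4 [2y] swap r/2=1616/36103: DF=(1 − 1616/36103·(0.965700+0.918800+0.887400))/(1+1616/36103) = 524/625 ≈ 0.838400
step 5 [2.5y] zero: DF = P = 7901/10000 ≈ 0.790100
step 6 [3y] bond c/2=1/100: DF=(795747/1000000 − 1/100·(0.965700+0.918800+0.887400+0.838400+0.790100))/(1+1/100) = 7443/10000 ≈ 0.744300
step 7 [3.5y] swap r/2=2629/58818: DF=(1 − 2629/58818·(0.965700+0.918800+0.887400+0.838400+0.790100+0.744300))/(1+2629/58818) = 7371/10000 ≈ 0.737100

1 1/2 9657/10000
2 1 2297/2500
3 3/2 4437/5000
4 2 524/625
5 5/2 7901/10000
6 3 7443/10000
7 7/2 7371/10000
DF(1.5y) = 4437/5000 ≈ 0.887400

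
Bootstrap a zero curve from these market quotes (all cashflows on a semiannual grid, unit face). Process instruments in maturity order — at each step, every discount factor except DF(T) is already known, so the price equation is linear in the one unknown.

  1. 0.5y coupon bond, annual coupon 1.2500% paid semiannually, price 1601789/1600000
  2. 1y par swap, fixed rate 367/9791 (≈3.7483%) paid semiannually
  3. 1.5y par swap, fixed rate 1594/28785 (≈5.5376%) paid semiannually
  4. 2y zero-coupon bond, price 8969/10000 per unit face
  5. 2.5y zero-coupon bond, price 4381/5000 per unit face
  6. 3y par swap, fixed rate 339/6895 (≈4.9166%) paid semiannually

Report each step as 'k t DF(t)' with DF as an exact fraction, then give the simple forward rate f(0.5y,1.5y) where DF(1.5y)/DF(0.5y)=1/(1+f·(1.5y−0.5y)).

step 1 [0.5y] bond c/2=1/160: DF=(1601789/1600000 − 1/160·(0))/(1+1/160) = 9949/10000 ≈ 0.994900
step 2 [1y] swap r/2=367/19582: DF=(1 − 367/19582·(0.994900))/(1+367/19582) = 9633/10000 ≈ 0.963300
step 3 [1.5y] swap r/2=797/28785: DF=(1 − 797/28785·(0.994900+0.963300))/(1+797/28785) = 9203/10000 ≈ 0.920300
step 4 [2y] zero: DF = P = 8969/10000 ≈ 0.896900
step 5 [2.5y] zero: DF = P = 4381/5000 ≈ 0.876200
step 6 [3y] swap r/2=339/13790: DF=(1 − 339/13790·(0.994900+0.963300+0.920300+0.896900+0.876200))/(1+339/13790) = 2161/2500 ≈ 0.864400

1 1/2 9949/10000
2 1 9633/10000
3 3/2 9203/10000
4 2 8969/10000
5 5/2 4381/5000
6 3 2161/2500
f(0.5y,1.5y) = ((9949/10000)/(9203/10000) − 1)/(1) = 746/9203 ≈ 8.1061%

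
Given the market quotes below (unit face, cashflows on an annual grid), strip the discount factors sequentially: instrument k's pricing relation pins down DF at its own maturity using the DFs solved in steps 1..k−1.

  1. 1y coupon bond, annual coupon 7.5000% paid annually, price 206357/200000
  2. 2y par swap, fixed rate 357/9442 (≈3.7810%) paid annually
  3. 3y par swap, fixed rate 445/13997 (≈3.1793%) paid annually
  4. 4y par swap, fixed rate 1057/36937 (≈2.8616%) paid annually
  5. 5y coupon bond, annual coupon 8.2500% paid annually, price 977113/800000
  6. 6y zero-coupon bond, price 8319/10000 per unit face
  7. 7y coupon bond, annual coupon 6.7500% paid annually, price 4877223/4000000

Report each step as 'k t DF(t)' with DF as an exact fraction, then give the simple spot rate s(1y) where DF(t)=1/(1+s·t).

1 1 4799/5000
2 2 4643/5000
3 3 911/1000
4 4 8943/10000
5 5 2117/2500
6 6 8319/10000
7 7 321/400
s(1y) = (1/(4799/5000) − 1)/(1) = 201/4799 ≈ 4.1884%

step 1 [1y] bond c/1=3/40: DF=(206357/200000 − 3/40·(0))/(1+3/40) = 4799/5000 ≈ 0.959800
step 2 [2y] swap r/1=357/9442: DF=(1 − 357/9442·(0.959800))/(1+357/9442) = 4643/5000 ≈ 0.928600
step 3 [3y] swap r/1=445/13997: DF=(1 − 445/13997·(0.959800+0.928600))/(1+445/13997) = 911/1000 ≈ 0.911000
step 4 [4y] swap r/1=1057/36937: DF=(1 − 1057/36937·(0.959800+0.928600+0.911000))/(1+1057/36937) = 8943/10000 ≈ 0.894300
step 5 [5y] bond c/1=33/400: DF=(977113/800000 − 33/400·(0.959800+0.928600+0.911000+0.894300))/(1+33/400) = 2117/2500 ≈ 0.846800
step 6 [6y] zero: DF = P = 8319/10000 ≈ 0.831900
step 7 [7y] bond c/1=27/400: DF=(4877223/4000000 − 27/400·(0.959800+0.928600+0.911000+0.894300+0.846800+0.831900))/(1+27/400) = 321/400 ≈ 0.802500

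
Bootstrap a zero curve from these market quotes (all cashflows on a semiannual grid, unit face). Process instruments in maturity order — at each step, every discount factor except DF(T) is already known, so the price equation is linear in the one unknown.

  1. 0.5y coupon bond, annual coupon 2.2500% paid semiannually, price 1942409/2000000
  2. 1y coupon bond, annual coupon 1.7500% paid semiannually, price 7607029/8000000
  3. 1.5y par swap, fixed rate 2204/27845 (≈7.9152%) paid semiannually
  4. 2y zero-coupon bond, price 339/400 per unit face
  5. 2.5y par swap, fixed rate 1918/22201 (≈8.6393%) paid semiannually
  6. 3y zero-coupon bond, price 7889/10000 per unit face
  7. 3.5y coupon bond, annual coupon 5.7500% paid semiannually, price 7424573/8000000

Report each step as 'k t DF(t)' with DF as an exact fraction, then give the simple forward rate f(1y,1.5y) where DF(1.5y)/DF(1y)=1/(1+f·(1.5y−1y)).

1 1/2 2401/2500
2 1 9343/10000
3 3/2 4449/5000
4 2 339/400
5 5/2 4041/5000
6 3 7889/10000
7 7/2 189/250
f(1y,1.5y) = ((9343/10000)/(4449/5000) − 1)/(1/2) = 445/4449 ≈ 10.0022%

step 1 [0.5y] bond c/2=9/800: DF=(1942409/2000000 − 9/800·(0))/(1+9/800) = 2401/2500 ≈ 0.960400
step 2 [1y] bond c/2=7/800: DF=(7607029/8000000 − 7/800·(0.960400))/(1+7/800) = 9343/10000 ≈ 0.934300
step 3 [1.5y] swap r/2=1102/27845: DF=(1 − 1102/27845·(0.960400+0.934300))/(1+1102/27845) = 4449/5000 ≈ 0.889800
step 4 [2y] zero: DF = P = 339/400 ≈ 0.847500
step 5 [2.5y] swap r/2=959/22201: DF=(1 − 959/22201·(0.960400+0.934300+0.889800+0.847500))/(1+959/22201) = 4041/5000 ≈ 0.808200
step 6 [3y] zero: DF = P = 7889/10000 ≈ 0.788900
step 7 [3.5y] bond c/2=23/800: DF=(7424573/8000000 − 23/800·(0.960400+0.934300+0.889800+0.847500+0.808200+0.788900))/(1+23/800) = 189/250 ≈ 0.756000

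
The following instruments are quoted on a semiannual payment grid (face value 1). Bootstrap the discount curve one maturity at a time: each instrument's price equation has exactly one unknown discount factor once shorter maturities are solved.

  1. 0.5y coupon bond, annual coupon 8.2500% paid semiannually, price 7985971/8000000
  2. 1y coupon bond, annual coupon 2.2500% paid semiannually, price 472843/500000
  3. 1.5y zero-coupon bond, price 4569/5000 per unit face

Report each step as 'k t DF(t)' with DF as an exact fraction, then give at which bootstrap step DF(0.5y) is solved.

1 1/2 9587/10000
2 1 1849/2000
3 3/2 4569/5000
DF(0.5y) is solved at step 1

step 1 [0.5y] bond c/2=33/800: DF=(7985971/8000000 − 33/800·(0))/(1+33/800) = 9587/10000 ≈ 0.958700
step 2 [1y] bond c/2=9/800: DF=(472843/500000 − 9/800·(0.958700))/(1+9/800) = 1849/2000 ≈ 0.924500
step 3 [1.5y] zero: DF = P = 4569/5000 ≈ 0.913800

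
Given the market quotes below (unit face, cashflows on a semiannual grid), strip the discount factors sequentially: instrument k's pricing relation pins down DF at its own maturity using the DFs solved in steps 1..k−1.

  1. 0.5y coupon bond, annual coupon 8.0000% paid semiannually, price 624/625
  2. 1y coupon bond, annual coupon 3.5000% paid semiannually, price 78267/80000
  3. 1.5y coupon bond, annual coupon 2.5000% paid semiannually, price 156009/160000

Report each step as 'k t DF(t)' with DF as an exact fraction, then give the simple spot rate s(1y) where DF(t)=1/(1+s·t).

step 1 [0.5y] bond c/2=1/25: DF=(624/625 − 1/25·(0))/(1+1/25) = 24/25 ≈ 0.960000
step 2 [1y] bond c/2=7/400: DF=(78267/80000 − 7/400·(0.960000))/(1+7/400) = 189/200 ≈ 0.945000
step 3 [1.5y] bond c/2=1/80: DF=(156009/160000 − 1/80·(0.960000+0.945000))/(1+1/80) = 1879/2000 ≈ 0.939500

1 1/2 24/25
2 1 189/200
3 3/2 1879/2000
s(1y) = (1/(189/200) − 1)/(1) = 11/189 ≈ 5.8201%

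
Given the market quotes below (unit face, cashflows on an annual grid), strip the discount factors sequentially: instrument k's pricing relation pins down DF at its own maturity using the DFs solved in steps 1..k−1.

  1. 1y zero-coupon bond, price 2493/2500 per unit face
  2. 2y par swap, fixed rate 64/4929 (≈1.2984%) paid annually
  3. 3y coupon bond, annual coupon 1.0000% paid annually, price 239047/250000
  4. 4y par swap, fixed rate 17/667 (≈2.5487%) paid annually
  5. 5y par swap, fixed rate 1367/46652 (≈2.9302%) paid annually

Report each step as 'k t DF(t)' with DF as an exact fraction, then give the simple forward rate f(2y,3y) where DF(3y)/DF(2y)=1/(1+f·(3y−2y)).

1 1 2493/2500
2 2 609/625
3 3 1159/1250
4 4 9031/10000
5 5 8633/10000
f(2y,3y) = ((609/625)/(1159/1250) − 1)/(1) = 59/1159 ≈ 5.0906%

step 1 [1y] zero: DF = P = 2493/2500 ≈ 0.997200
step 2 [2y] swap r/1=64/4929: DF=(1 − 64/4929·(0.997200))/(1+64/4929) = 609/625 ≈ 0.974400
step 3 [3y] bond c/1=1/100: DF=(239047/250000 − 1/100·(0.997200+0.974400))/(1+1/100) = 1159/1250 ≈ 0.927200
step 4 [4y] swap r/1=17/667: DF=(1 − 17/667·(0.997200+0.974400+0.927200))/(1+17/667) = 9031/10000 ≈ 0.903100
step 5 [5y] swap r/1=1367/46652: DF=(1 − 1367/46652·(0.997200+0.974400+0.927200+0.903100))/(1+1367/46652) = 8633/10000 ≈ 0.863300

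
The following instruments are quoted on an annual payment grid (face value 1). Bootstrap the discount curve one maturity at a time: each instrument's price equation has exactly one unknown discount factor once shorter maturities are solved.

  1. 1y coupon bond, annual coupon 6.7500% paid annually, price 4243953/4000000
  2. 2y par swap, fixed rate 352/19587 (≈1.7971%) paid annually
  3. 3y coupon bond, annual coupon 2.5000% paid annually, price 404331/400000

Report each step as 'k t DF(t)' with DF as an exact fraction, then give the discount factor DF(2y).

step 1 [1y] bond c/1=27/400: DF=(4243953/4000000 − 27/400·(0))/(1+27/400) = 9939/10000 ≈ 0.993900
step 2 [2y] swap r/1=352/19587: DF=(1 − 352/19587·(0.993900))/(1+352/19587) = 603/625 ≈ 0.964800
step 3 [3y] bond c/1=1/40: DF=(404331/400000 − 1/40·(0.993900+0.964800))/(1+1/40) = 1173/1250 ≈ 0.938400

1 1 9939/10000
2 2 603/625
3 3 1173/1250
DF(2y) = 603/625 ≈ 0.964800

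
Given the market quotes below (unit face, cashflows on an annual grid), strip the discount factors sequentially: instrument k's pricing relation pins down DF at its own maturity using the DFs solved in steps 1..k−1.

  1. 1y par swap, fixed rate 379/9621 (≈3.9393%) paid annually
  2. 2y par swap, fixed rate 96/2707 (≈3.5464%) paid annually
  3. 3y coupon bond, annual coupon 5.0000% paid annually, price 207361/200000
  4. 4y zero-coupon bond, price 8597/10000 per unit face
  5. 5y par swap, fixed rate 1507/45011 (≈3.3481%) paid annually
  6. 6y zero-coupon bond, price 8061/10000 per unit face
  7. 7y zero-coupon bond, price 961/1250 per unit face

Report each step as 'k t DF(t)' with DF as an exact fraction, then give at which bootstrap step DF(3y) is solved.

1 1 9621/10000
2 2 583/625
3 3 2243/2500
4 4 8597/10000
5 5 8493/10000
6 6 8061/10000
7 7 961/1250
DF(3y) is solved at step 3

step 1 [1y] swap r/1=379/9621: DF=(1 − 379/9621·(0))/(1+379/9621) = 9621/10000 ≈ 0.962100
step 2 [2y] swap r/1=96/2707: DF=(1 − 96/2707·(0.962100))/(1+96/2707) = 583/625 ≈ 0.932800
step 3 [3y] bond c/1=1/20: DF=(207361/200000 − 1/20·(0.962100+0.932800))/(1+1/20) = 2243/2500 ≈ 0.897200
step 4 [4y] zero: DF = P = 8597/10000 ≈ 0.859700
step 5 [5y] swap r/1=1507/45011: DF=(1 − 1507/45011·(0.962100+0.932800+0.897200+0.859700))/(1+1507/45011) = 8493/10000 ≈ 0.849300
step 6 [6y] zero: DF = P = 8061/10000 ≈ 0.806100
step 7 [7y] zero: DF = P = 961/1250 ≈ 0.768800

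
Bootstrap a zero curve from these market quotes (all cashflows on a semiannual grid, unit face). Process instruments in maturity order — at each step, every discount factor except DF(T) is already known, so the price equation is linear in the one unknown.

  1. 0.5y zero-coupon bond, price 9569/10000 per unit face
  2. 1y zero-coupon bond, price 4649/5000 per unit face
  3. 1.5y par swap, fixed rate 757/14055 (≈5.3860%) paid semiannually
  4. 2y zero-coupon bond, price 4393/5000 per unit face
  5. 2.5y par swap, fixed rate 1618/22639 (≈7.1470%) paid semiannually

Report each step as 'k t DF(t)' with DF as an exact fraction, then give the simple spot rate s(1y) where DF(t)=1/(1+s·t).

step 1 [0.5y] zero: DF = P = 9569/10000 ≈ 0.956900
step 2 [1y] zero: DF = P = 4649/5000 ≈ 0.929800
step 3 [1.5y] swap r/2=757/28110: DF=(1 − 757/28110·(0.956900+0.929800))/(1+757/28110) = 9243/10000 ≈ 0.924300
step 4 [2y] zero: DF = P = 4393/5000 ≈ 0.878600
step 5 [2.5y] swap r/2=809/22639: DF=(1 − 809/22639·(0.956900+0.929800+0.924300+0.878600))/(1+809/22639) = 4191/5000 ≈ 0.838200

1 1/2 9569/10000
2 1 4649/5000
3 3/2 9243/10000
4 2 4393/5000
5 5/2 4191/5000
s(1y) = (1/(4649/5000) − 1)/(1) = 351/4649 ≈ 7.5500%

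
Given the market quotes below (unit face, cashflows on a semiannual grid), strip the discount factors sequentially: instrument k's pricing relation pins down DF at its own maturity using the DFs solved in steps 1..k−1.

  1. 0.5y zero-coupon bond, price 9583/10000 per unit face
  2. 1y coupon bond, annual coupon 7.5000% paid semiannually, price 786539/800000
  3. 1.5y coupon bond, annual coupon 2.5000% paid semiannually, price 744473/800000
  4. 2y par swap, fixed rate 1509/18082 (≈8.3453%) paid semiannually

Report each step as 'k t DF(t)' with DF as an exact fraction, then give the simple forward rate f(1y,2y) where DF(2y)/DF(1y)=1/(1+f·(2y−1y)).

step 1 [0.5y] zero: DF = P = 9583/10000 ≈ 0.958300
step 2 [1y] bond c/2=3/80: DF=(786539/800000 − 3/80·(0.958300))/(1+3/80) = 913/1000 ≈ 0.913000
step 3 [1.5y] bond c/2=1/80: DF=(744473/800000 − 1/80·(0.958300+0.913000))/(1+1/80) = 112/125 ≈ 0.896000
step 4 [2y] swap r/2=1509/36164: DF=(1 − 1509/36164·(0.958300+0.913000+0.896000))/(1+1509/36164) = 8491/10000 ≈ 0.849100

1 1/2 9583/10000
2 1 913/1000
3 3/2 112/125
4 2 8491/10000
f(1y,2y) = ((913/1000)/(8491/10000) − 1)/(1) = 639/8491 ≈ 7.5256%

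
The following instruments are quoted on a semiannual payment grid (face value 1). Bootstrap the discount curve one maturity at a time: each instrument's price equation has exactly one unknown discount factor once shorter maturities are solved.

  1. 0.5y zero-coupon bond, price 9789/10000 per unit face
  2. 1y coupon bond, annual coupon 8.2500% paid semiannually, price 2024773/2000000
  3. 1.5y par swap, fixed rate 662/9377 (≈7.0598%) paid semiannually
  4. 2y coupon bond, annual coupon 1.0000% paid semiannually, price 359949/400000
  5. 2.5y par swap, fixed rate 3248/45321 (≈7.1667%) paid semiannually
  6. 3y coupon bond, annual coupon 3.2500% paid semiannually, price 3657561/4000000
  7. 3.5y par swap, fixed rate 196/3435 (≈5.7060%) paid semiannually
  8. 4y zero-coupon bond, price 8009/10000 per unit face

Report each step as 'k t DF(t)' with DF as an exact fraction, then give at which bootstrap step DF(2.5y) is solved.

1 1/2 9789/10000
2 1 1867/2000
3 3/2 9007/10000
4 2 4407/5000
5 5/2 1047/1250
6 3 8273/10000
7 7/2 2059/2500
8 4 8009/10000
DF(2.5y) is solved at step 5

step 1 [0.5y] zero: DF = P = 9789/10000 ≈ 0.978900
step 2 [1y] bond c/2=33/800: DF=(2024773/2000000 − 33/800·(0.978900))/(1+33/800) = 1867/2000 ≈ 0.933500
step 3 [1.5y] swap r/2=331/9377: DF=(1 − 331/9377·(0.978900+0.933500))/(1+331/9377) = 9007/10000 ≈ 0.900700
step 4 [2y] bond c/2=1/200: DF=(359949/400000 − 1/200·(0.978900+0.933500+0.900700))/(1+1/200) = 4407/5000 ≈ 0.881400
step 5 [2.5y] swap r/2=1624/45321: DF=(1 − 1624/45321·(0.978900+0.933500+0.900700+0.881400))/(1+1624/45321) = 1047/1250 ≈ 0.837600
step 6 [3y] bond c/2=13/800: DF=(3657561/4000000 − 13/800·(0.978900+0.933500+0.900700+0.881400+0.837600))/(1+13/800) = 8273/10000 ≈ 0.827300
step 7 [3.5y] swap r/2=98/3435: DF=(1 − 98/3435·(0.978900+0.933500+0.900700+0.881400+0.837600+0.827300))/(1+98/3435) = 2059/2500 ≈ 0.823600
step 8 [4y] zero: DF = P = 8009/10000 ≈ 0.800900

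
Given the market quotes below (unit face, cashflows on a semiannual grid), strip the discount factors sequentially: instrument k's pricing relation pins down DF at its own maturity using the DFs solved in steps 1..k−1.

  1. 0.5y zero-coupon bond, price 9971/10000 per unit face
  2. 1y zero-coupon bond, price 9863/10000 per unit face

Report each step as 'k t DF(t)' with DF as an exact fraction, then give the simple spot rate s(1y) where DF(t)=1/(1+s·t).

step 1 [0.5y] zero: DF = P = 9971/10000 ≈ 0.997100
step 2 [1y] zero: DF = P = 9863/10000 ≈ 0.986300

1 1/2 9971/10000
2 1 9863/10000
s(1y) = (1/(9863/10000) − 1)/(1) = 137/9863 ≈ 1.3890%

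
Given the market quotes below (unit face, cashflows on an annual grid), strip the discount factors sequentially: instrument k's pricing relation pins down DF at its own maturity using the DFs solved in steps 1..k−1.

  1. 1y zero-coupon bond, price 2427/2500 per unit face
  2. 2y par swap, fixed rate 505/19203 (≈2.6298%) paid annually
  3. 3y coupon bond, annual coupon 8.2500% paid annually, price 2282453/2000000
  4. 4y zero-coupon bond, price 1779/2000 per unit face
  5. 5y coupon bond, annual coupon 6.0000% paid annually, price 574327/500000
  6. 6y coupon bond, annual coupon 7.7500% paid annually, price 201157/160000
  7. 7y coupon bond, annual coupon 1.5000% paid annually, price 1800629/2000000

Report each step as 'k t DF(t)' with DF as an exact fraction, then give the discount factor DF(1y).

1 1 2427/2500
2 2 1899/2000
3 3 9079/10000
4 4 1779/2000
5 5 2183/2500
6 6 4183/5000
7 7 2017/2500
DF(1y) = 2427/2500 ≈ 0.970800

step 1 [1y] zero: DF = P = 2427/2500 ≈ 0.970800
step 2 [2y] swap r/1=505/19203: DF=(1 − 505/19203·(0.970800))/(1+505/19203) = 1899/2000 ≈ 0.949500
step 3 [3y] bond c/1=33/400: DF=(2282453/2000000 − 33/400·(0.970800+0.949500))/(1+33/400) = 9079/10000 ≈ 0.907900
step 4 [4y] zero: DF = P = 1779/2000 ≈ 0.889500
step 5 [5y] bond c/1=3/50: DF=(574327/500000 − 3/50·(0.970800+0.949500+0.907900+0.889500))/(1+3/50) = 2183/2500 ≈ 0.873200
step 6 [6y] bond c/1=31/400: DF=(201157/160000 − 31/400·(0.970800+0.949500+0.907900+0.889500+0.873200))/(1+31/400) = 4183/5000 ≈ 0.836600
step 7 [7y] bond c/1=3/200: DF=(1800629/2000000 − 3/200·(0.970800+0.949500+0.907900+0.889500+0.873200+0.836600))/(1+3/200) = 2017/2500 ≈ 0.806800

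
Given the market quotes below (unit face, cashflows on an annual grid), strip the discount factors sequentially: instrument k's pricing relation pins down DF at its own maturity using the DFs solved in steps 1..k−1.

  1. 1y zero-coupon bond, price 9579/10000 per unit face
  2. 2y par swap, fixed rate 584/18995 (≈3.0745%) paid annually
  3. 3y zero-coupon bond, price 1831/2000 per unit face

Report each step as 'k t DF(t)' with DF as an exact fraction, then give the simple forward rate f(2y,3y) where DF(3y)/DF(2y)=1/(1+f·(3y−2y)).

1 1 9579/10000
2 2 1177/1250
3 3 1831/2000
f(2y,3y) = ((1177/1250)/(1831/2000) − 1)/(1) = 261/9155 ≈ 2.8509%

step 1 [1y] zero: DF = P = 9579/10000 ≈ 0.957900
step 2 [2y] swap r/1=584/18995: DF=(1 − 584/18995·(0.957900))/(1+584/18995) = 1177/1250 ≈ 0.941600
step 3 [3y] zero: DF = P = 1831/2000 ≈ 0.915500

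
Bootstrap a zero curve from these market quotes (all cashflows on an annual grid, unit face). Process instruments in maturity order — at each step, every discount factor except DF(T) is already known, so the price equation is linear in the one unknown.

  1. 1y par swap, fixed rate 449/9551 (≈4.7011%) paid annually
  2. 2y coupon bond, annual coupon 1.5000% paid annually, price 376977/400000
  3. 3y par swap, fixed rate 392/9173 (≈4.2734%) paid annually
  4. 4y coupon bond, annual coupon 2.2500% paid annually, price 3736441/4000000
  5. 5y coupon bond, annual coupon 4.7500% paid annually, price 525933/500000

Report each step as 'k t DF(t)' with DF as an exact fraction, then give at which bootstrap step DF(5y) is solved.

step 1 [1y] swap r/1=449/9551: DF=(1 − 449/9551·(0))/(1+449/9551) = 9551/10000 ≈ 0.955100
step 2 [2y] bond c/1=3/200: DF=(376977/400000 − 3/200·(0.955100))/(1+3/200) = 1143/1250 ≈ 0.914400
step 3 [3y] swap r/1=392/9173: DF=(1 − 392/9173·(0.955100+0.914400))/(1+392/9173) = 1103/1250 ≈ 0.882400
step 4 [4y] bond c/1=9/400: DF=(3736441/4000000 − 9/400·(0.955100+0.914400+0.882400))/(1+9/400) = 853/1000 ≈ 0.853000
step 5 [5y] bond c/1=19/400: DF=(525933/500000 − 19/400·(0.955100+0.914400+0.882400+0.853000))/(1+19/400) = 8407/10000 ≈ 0.840700

1 1 9551/10000
2 2 1143/1250
3 3 1103/1250
4 4 853/1000
5 5 8407/10000
DF(5y) is solved at step 5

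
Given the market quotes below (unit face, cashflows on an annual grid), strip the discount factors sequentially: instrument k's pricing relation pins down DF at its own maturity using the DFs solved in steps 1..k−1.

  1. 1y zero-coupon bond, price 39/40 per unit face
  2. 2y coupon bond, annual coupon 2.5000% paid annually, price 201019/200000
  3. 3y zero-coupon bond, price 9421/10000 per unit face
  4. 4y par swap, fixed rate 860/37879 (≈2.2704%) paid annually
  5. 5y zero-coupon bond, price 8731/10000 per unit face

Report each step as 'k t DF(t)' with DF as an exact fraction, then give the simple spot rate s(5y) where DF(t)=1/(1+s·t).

1 1 39/40
2 2 598/625
3 3 9421/10000
4 4 457/500
5 5 8731/10000
s(5y) = (1/(8731/10000) − 1)/(5) = 1269/43655 ≈ 2.9069%

step 1 [1y] zero: DF = P = 39/40 ≈ 0.975000
step 2 [2y] bond c/1=1/40: DF=(201019/200000 − 1/40·(0.975000))/(1+1/40) = 598/625 ≈ 0.956800
step 3 [3y] zero: DF = P = 9421/10000 ≈ 0.942100
step 4 [4y] swap r/1=860/37879: DF=(1 − 860/37879·(0.975000+0.956800+0.942100))/(1+860/37879) = 457/500 ≈ 0.914000
step 5 [5y] zero: DF = P = 8731/10000 ≈ 0.873100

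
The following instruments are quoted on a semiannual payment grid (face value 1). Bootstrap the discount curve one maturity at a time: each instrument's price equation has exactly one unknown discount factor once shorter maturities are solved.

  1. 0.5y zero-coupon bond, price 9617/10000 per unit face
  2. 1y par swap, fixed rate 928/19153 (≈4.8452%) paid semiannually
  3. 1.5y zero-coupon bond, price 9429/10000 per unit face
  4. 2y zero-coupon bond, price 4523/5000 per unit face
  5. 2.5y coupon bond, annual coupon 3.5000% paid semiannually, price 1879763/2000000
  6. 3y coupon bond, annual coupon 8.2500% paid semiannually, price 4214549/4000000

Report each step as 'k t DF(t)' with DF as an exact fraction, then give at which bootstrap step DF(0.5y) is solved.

1 1/2 9617/10000
2 1 596/625
3 3/2 9429/10000
4 2 4523/5000
5 5/2 859/1000
6 3 518/625
DF(0.5y) is solved at step 1

step 1 [0.5y] zero: DF = P = 9617/10000 ≈ 0.961700
step 2 [1y] swap r/2=464/19153: DF=(1 − 464/19153·(0.961700))/(1+464/19153) = 596/625 ≈ 0.953600
step 3 [1.5y] zero: DF = P = 9429/10000 ≈ 0.942900
step 4 [2y] zero: DF = P = 4523/5000 ≈ 0.904600
step 5 [2.5y] bond c/2=7/400: DF=(1879763/2000000 − 7/400·(0.961700+0.953600+0.942900+0.904600))/(1+7/400) = 859/1000 ≈ 0.859000
step 6 [3y] bond c/2=33/800: DF=(4214549/4000000 − 33/800·(0.961700+0.953600+0.942900+0.904600+0.859000))/(1+33/800) = 518/625 ≈ 0.828800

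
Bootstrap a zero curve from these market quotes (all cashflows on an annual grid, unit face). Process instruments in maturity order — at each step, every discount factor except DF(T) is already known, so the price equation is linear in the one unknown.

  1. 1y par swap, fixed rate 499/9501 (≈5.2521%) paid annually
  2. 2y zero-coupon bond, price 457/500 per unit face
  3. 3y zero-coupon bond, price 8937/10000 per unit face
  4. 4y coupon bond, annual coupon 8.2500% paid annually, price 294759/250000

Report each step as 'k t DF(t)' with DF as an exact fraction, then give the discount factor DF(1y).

step 1 [1y] swap r/1=499/9501: DF=(1 − 499/9501·(0))/(1+499/9501) = 9501/10000 ≈ 0.950100
step 2 [2y] zero: DF = P = 457/500 ≈ 0.914000
step 3 [3y] zero: DF = P = 8937/10000 ≈ 0.893700
step 4 [4y] bond c/1=33/400: DF=(294759/250000 − 33/400·(0.950100+0.914000+0.893700))/(1+33/400) = 879/1000 ≈ 0.879000

1 1 9501/10000
2 2 457/500
3 3 8937/10000
4 4 879/1000
DF(1y) = 9501/10000 ≈ 0.950100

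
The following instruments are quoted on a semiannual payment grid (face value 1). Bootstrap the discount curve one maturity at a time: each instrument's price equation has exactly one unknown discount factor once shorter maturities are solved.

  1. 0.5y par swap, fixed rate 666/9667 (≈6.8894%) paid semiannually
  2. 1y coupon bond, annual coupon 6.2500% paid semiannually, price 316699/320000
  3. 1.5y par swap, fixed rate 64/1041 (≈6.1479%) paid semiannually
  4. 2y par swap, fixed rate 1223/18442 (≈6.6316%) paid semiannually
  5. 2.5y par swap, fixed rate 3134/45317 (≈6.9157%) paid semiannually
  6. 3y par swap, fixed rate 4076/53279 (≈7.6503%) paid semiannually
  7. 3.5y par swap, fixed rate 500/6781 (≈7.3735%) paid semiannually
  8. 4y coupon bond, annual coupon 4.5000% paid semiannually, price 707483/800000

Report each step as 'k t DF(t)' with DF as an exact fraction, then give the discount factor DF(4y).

1 1/2 9667/10000
2 1 1163/1250
3 3/2 571/625
4 2 8777/10000
5 5/2 8433/10000
6 3 3981/5000
7 7/2 31/40
8 4 3653/5000
DF(4y) = 3653/5000 ≈ 0.730600

step 1 [0.5y] swap r/2=333/9667: DF=(1 − 333/9667·(0))/(1+333/9667) = 9667/10000 ≈ 0.966700
step 2 [1y] bond c/2=1/32: DF=(316699/320000 − 1/32·(0.966700))/(1+1/32) = 1163/1250 ≈ 0.930400
step 3 [1.5y] swap r/2=32/1041: DF=(1 − 32/1041·(0.966700+0.930400))/(1+32/1041) = 571/625 ≈ 0.913600
step 4 [2y] swap r/2=1223/36884: DF=(1 − 1223/36884·(0.966700+0.930400+0.913600))/(1+1223/36884) = 8777/10000 ≈ 0.877700
step 5 [2.5y] swap r/2=1567/45317: DF=(1 − 1567/45317·(0.966700+0.930400+0.913600+0.877700))/(1+1567/45317) = 8433/10000 ≈ 0.843300
step 6 [3y] swap r/2=2038/53279: DF=(1 − 2038/53279·(0.966700+0.930400+0.913600+0.877700+0.843300))/(1+2038/53279) = 3981/5000 ≈ 0.796200
step 7 [3.5y] swap r/2=250/6781: DF=(1 − 250/6781·(0.966700+0.930400+0.913600+0.877700+0.843300+0.796200))/(1+250/6781) = 31/40 ≈ 0.775000
step 8 [4y] bond c/2=9/400: DF=(707483/800000 − 9/400·(0.966700+0.930400+0.913600+0.877700+0.843300+0.796200+0.775000))/(1+9/400) = 3653/5000 ≈ 0.730600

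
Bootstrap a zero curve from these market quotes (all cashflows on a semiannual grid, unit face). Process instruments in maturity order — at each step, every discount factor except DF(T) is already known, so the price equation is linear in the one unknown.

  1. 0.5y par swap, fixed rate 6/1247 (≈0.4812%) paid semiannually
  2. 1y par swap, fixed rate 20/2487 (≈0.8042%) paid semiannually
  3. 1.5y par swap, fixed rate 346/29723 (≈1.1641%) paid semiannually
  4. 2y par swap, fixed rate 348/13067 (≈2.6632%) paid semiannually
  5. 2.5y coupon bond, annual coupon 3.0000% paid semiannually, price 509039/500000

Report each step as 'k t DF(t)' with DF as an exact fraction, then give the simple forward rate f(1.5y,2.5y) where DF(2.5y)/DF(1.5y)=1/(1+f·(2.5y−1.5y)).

step 1 [0.5y] swap r/2=3/1247: DF=(1 − 3/1247·(0))/(1+3/1247) = 1247/1250 ≈ 0.997600
step 2 [1y] swap r/2=10/2487: DF=(1 − 10/2487·(0.997600))/(1+10/2487) = 124/125 ≈ 0.992000
step 3 [1.5y] swap r/2=173/29723: DF=(1 − 173/29723·(0.997600+0.992000))/(1+173/29723) = 9827/10000 ≈ 0.982700
step 4 [2y] swap r/2=174/13067: DF=(1 − 174/13067·(0.997600+0.992000+0.982700))/(1+174/13067) = 4739/5000 ≈ 0.947800
step 5 [2.5y] bond c/2=3/200: DF=(509039/500000 − 3/200·(0.997600+0.992000+0.982700+0.947800))/(1+3/200) = 9451/10000 ≈ 0.945100

1 1/2 1247/1250
2 1 124/125
3 3/2 9827/10000
4 2 4739/5000
5 5/2 9451/10000
f(1.5y,2.5y) = ((9827/10000)/(9451/10000) − 1)/(1) = 376/9451 ≈ 3.9784%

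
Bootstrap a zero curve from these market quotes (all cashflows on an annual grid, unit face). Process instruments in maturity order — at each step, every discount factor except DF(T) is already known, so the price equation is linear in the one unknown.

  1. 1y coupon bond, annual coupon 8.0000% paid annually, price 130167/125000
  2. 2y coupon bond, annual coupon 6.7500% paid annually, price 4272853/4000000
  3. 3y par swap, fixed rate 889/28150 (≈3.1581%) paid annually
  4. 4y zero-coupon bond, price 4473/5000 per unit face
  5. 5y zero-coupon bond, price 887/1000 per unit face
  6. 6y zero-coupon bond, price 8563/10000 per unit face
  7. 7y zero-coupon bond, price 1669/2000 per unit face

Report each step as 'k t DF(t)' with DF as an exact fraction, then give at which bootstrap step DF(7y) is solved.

step 1 [1y] bond c/1=2/25: DF=(130167/125000 − 2/25·(0))/(1+2/25) = 4821/5000 ≈ 0.964200
step 2 [2y] bond c/1=27/400: DF=(4272853/4000000 − 27/400·(0.964200))/(1+27/400) = 9397/10000 ≈ 0.939700
step 3 [3y] swap r/1=889/28150: DF=(1 − 889/28150·(0.964200+0.939700))/(1+889/28150) = 9111/10000 ≈ 0.911100
step 4 [4y] zero: DF = P = 4473/5000 ≈ 0.894600
step 5 [5y] zero: DF = P = 887/1000 ≈ 0.887000
step 6 [6y] zero: DF = P = 8563/10000 ≈ 0.856300
step 7 [7y] zero: DF = P = 1669/2000 ≈ 0.834500

1 1 4821/5000
2 2 9397/10000
3 3 9111/10000
4 4 4473/5000
5 5 887/1000
6 6 8563/10000
7 7 1669/2000
DF(7y) is solved at step 7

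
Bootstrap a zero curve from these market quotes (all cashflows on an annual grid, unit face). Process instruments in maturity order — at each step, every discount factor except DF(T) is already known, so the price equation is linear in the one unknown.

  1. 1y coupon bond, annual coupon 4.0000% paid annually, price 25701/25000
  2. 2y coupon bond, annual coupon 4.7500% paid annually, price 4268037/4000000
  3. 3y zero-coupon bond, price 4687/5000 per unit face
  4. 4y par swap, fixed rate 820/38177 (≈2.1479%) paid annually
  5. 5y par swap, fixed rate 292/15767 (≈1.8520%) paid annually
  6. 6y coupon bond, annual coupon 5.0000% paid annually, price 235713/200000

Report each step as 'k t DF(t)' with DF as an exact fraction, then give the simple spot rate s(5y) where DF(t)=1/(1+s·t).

1 1 1977/2000
2 2 4869/5000
3 3 4687/5000
4 4 459/500
5 5 2281/2500
6 6 2243/2500
s(5y) = (1/(2281/2500) − 1)/(5) = 219/11405 ≈ 1.9202%

step 1 [1y] bond c/1=1/25: DF=(25701/25000 − 1/25·(0))/(1+1/25) = 1977/2000 ≈ 0.988500
step 2 [2y] bond c/1=19/400: DF=(4268037/4000000 − 19/400·(0.988500))/(1+19/400) = 4869/5000 ≈ 0.973800
step 3 [3y] zero: DF = P = 4687/5000 ≈ 0.937400
step 4 [4y] swap r/1=820/38177: DF=(1 − 820/38177·(0.988500+0.973800+0.937400))/(1+820/38177) = 459/500 ≈ 0.918000
step 5 [5y] swap r/1=292/15767: DF=(1 − 292/15767·(0.988500+0.973800+0.937400+0.918000))/(1+292/15767) = 2281/2500 ≈ 0.912400
step 6 [6y] bond c/1=1/20: DF=(235713/200000 − 1/20·(0.988500+0.973800+0.937400+0.918000+0.912400))/(1+1/20) = 2243/2500 ≈ 0.897200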